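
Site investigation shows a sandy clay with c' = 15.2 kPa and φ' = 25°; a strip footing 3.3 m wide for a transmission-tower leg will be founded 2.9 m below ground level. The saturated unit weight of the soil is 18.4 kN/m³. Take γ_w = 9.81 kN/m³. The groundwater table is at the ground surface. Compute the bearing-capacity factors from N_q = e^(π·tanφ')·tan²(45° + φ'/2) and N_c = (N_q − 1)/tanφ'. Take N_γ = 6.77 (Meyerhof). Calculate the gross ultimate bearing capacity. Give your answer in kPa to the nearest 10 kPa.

tan25° = 0.4663, so N_q = e^(π×0.4663)·tan²(57.5°) = 4.327 × 2.464 = 10.66.
N_c = (10.66 − 1)/tan25° = 20.72.
γ' = 18.4 − 9.81 = 8.59 kN/m³ (submerged throughout). q = 8.59 × 2.9 = 24.911 kPa; the same γ' applies in the ½γBN_γ term.
c·N_c = 15.2 × 20.721 = 314.95 kPa
q·N_q = 24.911 × 10.662 = 265.6 kPa
0.5·γ·B·N_γ = 0.5 × 8.59 × 3.3 × 6.77 = 95.955 kPa
q_ult = 314.95 + 265.6 + 95.955 = 676.51 kPa.

q_ult ≈ 680 kPa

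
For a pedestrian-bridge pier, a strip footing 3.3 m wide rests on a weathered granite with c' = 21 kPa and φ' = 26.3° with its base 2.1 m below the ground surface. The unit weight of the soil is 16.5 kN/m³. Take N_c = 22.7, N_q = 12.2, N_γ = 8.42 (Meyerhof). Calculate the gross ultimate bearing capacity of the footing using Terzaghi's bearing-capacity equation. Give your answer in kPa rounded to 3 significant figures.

Overburden at base level: q = 16.5 × 2.1 = 34.65 kPa.
Cohesion term c·N_c = 21 × 22.7 = 476.7 kPa; surcharge term q·N_q = 34.65 × 12.2 = 422.73 kPa; self-weight term 0.5·γ·B·N_γ = 0.5 × 16.5 × 3.3 × 8.42 = 229.23 kPa.
q_ult = 476.7 + 422.73 + 229.23 = 1128.7 kPa.

q_ult ≈ 1130 kPa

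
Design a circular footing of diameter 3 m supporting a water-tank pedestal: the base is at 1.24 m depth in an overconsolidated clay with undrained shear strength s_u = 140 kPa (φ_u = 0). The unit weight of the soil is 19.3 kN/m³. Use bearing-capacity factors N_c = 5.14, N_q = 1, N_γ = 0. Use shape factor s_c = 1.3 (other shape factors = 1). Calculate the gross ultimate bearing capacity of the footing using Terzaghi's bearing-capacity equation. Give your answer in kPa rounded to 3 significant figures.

q = γ·D_f = 19.3 × 1.24 = 23.932 kPa.
c·N_c·s_c = 140 × 5.14 × 1.3 = 935.48 kPa
q·N_q = 23.932 × 1 = 23.932 kPa
q_ult = 935.48 + 23.932 = 959.41 kPa.

q_ult ≈ 959 kPa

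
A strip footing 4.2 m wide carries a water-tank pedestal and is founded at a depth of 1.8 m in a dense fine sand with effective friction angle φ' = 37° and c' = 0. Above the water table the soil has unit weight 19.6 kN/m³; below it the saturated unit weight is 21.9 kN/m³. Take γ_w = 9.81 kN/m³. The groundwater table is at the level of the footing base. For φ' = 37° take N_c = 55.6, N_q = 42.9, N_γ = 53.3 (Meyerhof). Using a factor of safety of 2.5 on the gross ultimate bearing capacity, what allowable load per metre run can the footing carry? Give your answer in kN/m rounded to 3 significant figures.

q = γ·D_f = 19.6 × 1.8 = 35.28 kPa.
For the ½γBN_γ term take γ' = 21.9 − 9.81 = 12.09 kN/m³ (soil below base is submerged).
q·N_q = 35.28 × 42.9 = 1513.5 kPa
0.5·γ·B·N_γ = 0.5 × 12.09 × 4.2 × 53.3 = 1353.2 kPa
q_ult = 1513.5 + 1353.2 = 2866.7 kPa.
Gross allowable pressure q_all = 2866.7 / 2.5 = 1146.7 kPa.
Allowable wall load = q_all × B = 1146.7 × 4.2 = 4816.1 kN per metre run.

≈ 4820 kN/m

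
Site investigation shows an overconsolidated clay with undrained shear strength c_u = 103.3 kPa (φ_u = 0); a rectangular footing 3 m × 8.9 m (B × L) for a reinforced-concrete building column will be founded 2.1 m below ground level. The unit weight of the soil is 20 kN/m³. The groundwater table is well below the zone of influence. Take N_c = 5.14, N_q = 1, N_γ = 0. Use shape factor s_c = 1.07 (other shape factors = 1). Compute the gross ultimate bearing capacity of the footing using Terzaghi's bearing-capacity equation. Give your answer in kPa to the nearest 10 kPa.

q_ult ≈ 610 kPa

q = γ·D_f = 20 × 2.1 = 42 kPa.
c·N_c·s_c = 103.3 × 5.14 × 1.07 = 568.13 kPa
q·N_q = 42 × 1 = 42 kPa
q_ult = 568.13 + 42 = 610.13 kPa.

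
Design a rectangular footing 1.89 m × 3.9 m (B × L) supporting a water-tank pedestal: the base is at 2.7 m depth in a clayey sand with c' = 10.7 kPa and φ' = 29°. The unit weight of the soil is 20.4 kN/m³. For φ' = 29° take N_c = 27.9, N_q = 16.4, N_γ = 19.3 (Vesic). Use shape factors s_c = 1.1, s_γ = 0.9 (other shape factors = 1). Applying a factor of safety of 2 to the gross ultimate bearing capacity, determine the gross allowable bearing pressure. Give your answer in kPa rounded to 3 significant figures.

q_all ≈ 783 kPa

Effective surcharge at the founding depth q = γ·D_f = 20.4 × 2.7 = 55.08 kPa.
q_ult = c·N_c·s_c + q·N_q + 0.5·γ·B·N_γ·s_γ
     = 10.7 × 27.9 × 1.1 + 55.08 × 16.4 + 0.5 × 20.4 × 1.89 × 19.3 × 0.9
     = 328.38 + 903.31 + 334.86 = 1566.6 kPa.
q_all = q_ult / FS = 1566.6 / 2 = 783.28 kPa.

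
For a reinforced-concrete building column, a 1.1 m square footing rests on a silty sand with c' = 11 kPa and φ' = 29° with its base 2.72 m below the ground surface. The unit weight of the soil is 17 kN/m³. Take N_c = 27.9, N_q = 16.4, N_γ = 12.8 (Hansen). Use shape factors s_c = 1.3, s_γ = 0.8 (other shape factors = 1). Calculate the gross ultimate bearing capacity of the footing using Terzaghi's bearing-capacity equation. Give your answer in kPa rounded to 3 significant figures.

Effective surcharge at the founding depth q = γ·D_f = 17 × 2.72 = 46.24 kPa.
q_ult = c·N_c·s_c + q·N_q + 0.5·γ·B·N_γ·s_γ
     = 11 × 27.9 × 1.3 + 46.24 × 16.4 + 0.5 × 17 × 1.1 × 12.8 × 0.8
     = 398.97 + 758.34 + 95.744 = 1253.1 kPa.

q_ult ≈ 1250 kPa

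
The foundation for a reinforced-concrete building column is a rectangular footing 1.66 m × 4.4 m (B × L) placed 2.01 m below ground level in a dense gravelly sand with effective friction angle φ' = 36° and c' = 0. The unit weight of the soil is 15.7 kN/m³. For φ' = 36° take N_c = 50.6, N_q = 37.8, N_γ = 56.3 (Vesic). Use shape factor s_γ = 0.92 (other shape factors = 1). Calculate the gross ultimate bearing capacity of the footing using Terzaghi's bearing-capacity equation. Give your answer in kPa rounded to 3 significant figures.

q_ult ≈ 1870 kPa

Overburden at base level: q = 15.7 × 2.01 = 31.557 kPa.
Surcharge term q·N_q = 31.557 × 37.8 = 1192.9 kPa; self-weight term 0.5·γ·B·N_γ·s_γ = 0.5 × 15.7 × 1.66 × 56.3 × 0.92 = 674.95 kPa.
q_ult = 1192.9 + 674.95 = 1867.8 kPa.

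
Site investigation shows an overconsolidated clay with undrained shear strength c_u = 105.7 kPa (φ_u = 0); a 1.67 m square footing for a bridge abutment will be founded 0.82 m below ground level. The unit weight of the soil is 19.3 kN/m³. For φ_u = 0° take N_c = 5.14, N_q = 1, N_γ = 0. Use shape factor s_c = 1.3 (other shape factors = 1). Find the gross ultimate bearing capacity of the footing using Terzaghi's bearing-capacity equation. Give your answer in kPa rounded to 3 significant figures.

q = γ·D_f = 19.3 × 0.82 = 15.826 kPa.
c·N_c·s_c = 105.7 × 5.14 × 1.3 = 706.29 kPa
q·N_q = 15.826 × 1 = 15.826 kPa
q_ult = 706.29 + 15.826 = 722.11 kPa.

q_ult ≈ 722 kPa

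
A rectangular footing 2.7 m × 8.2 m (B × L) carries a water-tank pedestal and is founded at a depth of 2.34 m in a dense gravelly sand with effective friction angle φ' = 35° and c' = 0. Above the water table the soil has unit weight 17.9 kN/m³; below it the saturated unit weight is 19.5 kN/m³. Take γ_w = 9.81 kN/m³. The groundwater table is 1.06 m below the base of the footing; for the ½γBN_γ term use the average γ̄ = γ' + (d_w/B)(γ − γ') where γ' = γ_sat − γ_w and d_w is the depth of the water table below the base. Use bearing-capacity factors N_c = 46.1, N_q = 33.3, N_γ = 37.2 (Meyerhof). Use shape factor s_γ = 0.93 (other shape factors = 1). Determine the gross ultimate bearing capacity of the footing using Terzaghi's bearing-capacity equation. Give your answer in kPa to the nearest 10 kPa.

Overburden at base level: q = 17.9 × 2.34 = 41.886 kPa.
The water table is 1.06 m below the base (< B = 2.7 m), so the ½γBN_γ term uses γ̄ = γ' + (d_w/B)(γ − γ') = 9.69 + (1.06/2.7)(17.9 − 9.69) = 12.913 kN/m³.
Surcharge term q·N_q = 41.886 × 33.3 = 1394.8 kPa; self-weight term 0.5·γ·B·N_γ·s_γ = 0.5 × 12.913 × 2.7 × 37.2 × 0.93 = 603.11 kPa.
q_ult = 1394.8 + 603.11 = 1997.9 kPa.

q_ult ≈ 2000 kPa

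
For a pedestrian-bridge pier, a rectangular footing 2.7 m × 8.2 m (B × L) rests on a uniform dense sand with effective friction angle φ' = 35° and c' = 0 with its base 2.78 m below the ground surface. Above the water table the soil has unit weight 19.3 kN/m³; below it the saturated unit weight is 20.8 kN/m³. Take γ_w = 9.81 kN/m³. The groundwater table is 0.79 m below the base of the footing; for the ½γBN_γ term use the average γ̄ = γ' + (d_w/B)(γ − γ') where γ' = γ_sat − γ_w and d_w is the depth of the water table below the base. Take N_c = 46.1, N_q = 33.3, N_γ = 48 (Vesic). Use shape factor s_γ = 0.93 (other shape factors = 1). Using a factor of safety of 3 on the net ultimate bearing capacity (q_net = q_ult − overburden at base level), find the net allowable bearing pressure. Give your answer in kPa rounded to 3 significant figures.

q_all(net) ≈ 847 kPa

Overburden at base level: q = 19.3 × 2.78 = 53.654 kPa.
The water table is 0.79 m below the base (< B = 2.7 m), so the ½γBN_γ term uses γ̄ = γ' + (d_w/B)(γ − γ') = 10.99 + (0.79/2.7)(19.3 − 10.99) = 13.421 kN/m³.
Surcharge term q·N_q = 53.654 × 33.3 = 1786.7 kPa; self-weight term 0.5·γ·B·N_γ·s_γ = 0.5 × 13.421 × 2.7 × 48 × 0.93 = 808.83 kPa.
q_ult = 1786.7 + 808.83 = 2595.5 kPa.
q_net = 2595.5 − 53.654 = 2541.9 kPa.
q_all(net) = 2541.9 / 3 = 847.28 kPa.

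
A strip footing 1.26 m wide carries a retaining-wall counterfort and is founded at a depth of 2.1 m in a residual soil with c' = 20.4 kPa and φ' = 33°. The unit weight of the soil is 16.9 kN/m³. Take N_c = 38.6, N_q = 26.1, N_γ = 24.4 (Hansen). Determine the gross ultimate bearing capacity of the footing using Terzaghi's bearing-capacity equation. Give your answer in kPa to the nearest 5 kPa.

q_ult ≈ 1975 kPa

Overburden at base level: q = 16.9 × 2.1 = 35.49 kPa.
Cohesion term c·N_c = 20.4 × 38.6 = 787.44 kPa; surcharge term q·N_q = 35.49 × 26.1 = 926.29 kPa; self-weight term 0.5·γ·B·N_γ = 0.5 × 16.9 × 1.26 × 24.4 = 259.79 kPa.
q_ult = 787.44 + 926.29 + 259.79 = 1973.5 kPa.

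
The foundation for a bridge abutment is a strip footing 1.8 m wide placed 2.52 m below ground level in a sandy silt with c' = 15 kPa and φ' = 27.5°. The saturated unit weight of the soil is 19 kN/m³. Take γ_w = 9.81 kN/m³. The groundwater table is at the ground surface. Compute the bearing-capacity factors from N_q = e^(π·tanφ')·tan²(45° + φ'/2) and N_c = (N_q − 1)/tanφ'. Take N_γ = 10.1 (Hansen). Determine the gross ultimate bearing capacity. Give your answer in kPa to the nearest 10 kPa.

q_ult ≈ 780 kPa

tan27.5° = 0.5206, so N_q = e^(π×0.5206)·tan²(58.75°) = 5.132 × 2.716 = 13.94.
N_c = (13.94 − 1)/tan27.5° = 24.85.
With the water table at the surface the whole profile is submerged: γ' = 19 − 9.81 = 9.19 kN/m³, so q = γ'·D_f = 23.159 kPa; the same γ' applies in the ½γBN_γ term.
q_ult = c·N_c + q·N_q + 0.5·γ·B·N_γ
     = 15 × 24.85 + 23.159 × 13.936 + 0.5 × 9.19 × 1.8 × 10.1
     = 372.75 + 322.74 + 83.537 = 779.02 kPa.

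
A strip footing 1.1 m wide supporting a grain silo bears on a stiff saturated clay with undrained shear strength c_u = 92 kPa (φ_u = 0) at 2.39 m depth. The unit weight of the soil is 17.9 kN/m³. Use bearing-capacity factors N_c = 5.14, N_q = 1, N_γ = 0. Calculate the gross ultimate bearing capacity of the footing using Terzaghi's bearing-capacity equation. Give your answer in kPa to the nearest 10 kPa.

Overburden at base level: q = 17.9 × 2.39 = 42.781 kPa.
Cohesion term c·N_c = 92 × 5.14 = 472.88 kPa; surcharge term q·N_q = 42.781 × 1 = 42.781 kPa.
q_ult = 472.88 + 42.781 = 515.66 kPa.

q_ult ≈ 520 kPa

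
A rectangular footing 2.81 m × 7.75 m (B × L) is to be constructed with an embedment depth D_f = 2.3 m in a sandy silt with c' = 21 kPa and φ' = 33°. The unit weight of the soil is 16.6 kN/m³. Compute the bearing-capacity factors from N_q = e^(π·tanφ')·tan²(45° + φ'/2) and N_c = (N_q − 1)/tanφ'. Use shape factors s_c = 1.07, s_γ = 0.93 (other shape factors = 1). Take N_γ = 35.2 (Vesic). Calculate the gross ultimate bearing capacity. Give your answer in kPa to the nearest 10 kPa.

q_ult ≈ 2630 kPa

tan33° = 0.6494, so N_q = e^(π×0.6494)·tan²(61.5°) = 7.692 × 3.392 = 26.09.
N_c = (26.09 − 1)/tan33° = 38.64.
Effective surcharge at the founding depth q = γ·D_f = 16.6 × 2.3 = 38.18 kPa.
q_ult = c·N_c·s_c + q·N_q + 0.5·γ·B·N_γ·s_γ
     = 21 × 38.638 × 1.07 + 38.18 × 26.092 + 0.5 × 16.6 × 2.81 × 35.2 × 0.93
     = 868.2 + 996.19 + 763.5 = 2627.9 kPa.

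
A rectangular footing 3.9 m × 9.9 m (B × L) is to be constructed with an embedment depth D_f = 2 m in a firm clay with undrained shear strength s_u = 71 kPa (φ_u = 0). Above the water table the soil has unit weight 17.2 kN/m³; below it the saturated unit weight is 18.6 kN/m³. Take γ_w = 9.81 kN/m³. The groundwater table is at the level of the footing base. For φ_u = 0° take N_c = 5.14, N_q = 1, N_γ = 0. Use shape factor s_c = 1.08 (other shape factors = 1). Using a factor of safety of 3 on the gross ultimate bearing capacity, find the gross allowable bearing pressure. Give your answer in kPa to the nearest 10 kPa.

q_all ≈ 140 kPa

Effective surcharge at the founding depth q = γ·D_f = 17.2 × 2 = 34.4 kPa.
q_ult = c·N_c·s_c + q·N_q
     = 71 × 5.14 × 1.08 + 34.4 × 1
     = 394.14 + 34.4 = 428.54 kPa.
q_all = 428.54 / 3 = 142.85 kPa.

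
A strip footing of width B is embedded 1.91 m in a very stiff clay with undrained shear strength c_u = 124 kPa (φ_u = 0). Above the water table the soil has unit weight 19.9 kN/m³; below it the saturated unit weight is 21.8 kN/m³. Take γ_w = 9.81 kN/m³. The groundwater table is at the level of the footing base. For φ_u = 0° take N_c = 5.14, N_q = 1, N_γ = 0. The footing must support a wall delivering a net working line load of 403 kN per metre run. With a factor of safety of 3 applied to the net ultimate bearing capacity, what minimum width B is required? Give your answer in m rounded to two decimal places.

q = γ·D_f = 19.9 × 1.91 = 38.009 kPa.
c·N_c = 124 × 5.14 = 637.36 kPa
q·N_q = 38.009 × 1 = 38.009 kPa
q_ult = 637.36 + 38.009 = 675.37 kPa.
For φ = 0 the ½γBN_γ term vanishes, so q_ult is independent of B. q_net = 675.37 − 38.009 = 637.36 kPa; q_all(net) = 637.36/3 = 212.45 kPa.
Required width B = w / q_all(net) = 403 / 212.45 = 1.897 m.

B = 1.90 m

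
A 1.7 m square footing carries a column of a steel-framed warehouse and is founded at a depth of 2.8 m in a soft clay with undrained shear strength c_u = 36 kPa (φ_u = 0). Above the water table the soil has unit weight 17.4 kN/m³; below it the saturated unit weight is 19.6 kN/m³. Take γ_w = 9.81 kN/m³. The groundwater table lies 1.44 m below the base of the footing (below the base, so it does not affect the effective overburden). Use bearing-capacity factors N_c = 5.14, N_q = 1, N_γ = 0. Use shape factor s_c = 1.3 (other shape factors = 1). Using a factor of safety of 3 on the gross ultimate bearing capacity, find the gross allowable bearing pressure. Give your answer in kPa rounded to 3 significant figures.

q_all ≈ 96.4 kPa

q = γ·D_f = 17.4 × 2.8 = 48.72 kPa.
c·N_c·s_c = 36 × 5.14 × 1.3 = 240.55 kPa
q·N_q = 48.72 × 1 = 48.72 kPa
q_ult = 240.55 + 48.72 = 289.27 kPa.
q_all = 289.27 / 3 = 96.424 kPa.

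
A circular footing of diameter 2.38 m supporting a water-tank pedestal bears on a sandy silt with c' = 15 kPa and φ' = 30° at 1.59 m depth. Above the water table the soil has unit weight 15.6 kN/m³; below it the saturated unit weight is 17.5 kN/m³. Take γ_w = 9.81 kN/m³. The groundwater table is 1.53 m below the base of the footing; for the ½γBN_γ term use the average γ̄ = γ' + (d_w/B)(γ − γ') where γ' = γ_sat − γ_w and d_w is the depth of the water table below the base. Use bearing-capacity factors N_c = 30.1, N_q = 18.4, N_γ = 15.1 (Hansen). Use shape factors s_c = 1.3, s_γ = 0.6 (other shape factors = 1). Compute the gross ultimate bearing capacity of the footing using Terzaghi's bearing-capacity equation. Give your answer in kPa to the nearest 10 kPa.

q_ult ≈ 1180 kPa

Overburden at base level: q = 15.6 × 1.59 = 24.804 kPa.
The water table is 1.53 m below the base (< B = 2.38 m), so the ½γBN_γ term uses γ̄ = γ' + (d_w/B)(γ − γ') = 7.69 + (1.53/2.38)(15.6 − 7.69) = 12.775 kN/m³.
Cohesion term c·N_c·s_c = 15 × 30.1 × 1.3 = 586.95 kPa; surcharge term q·N_q = 24.804 × 18.4 = 456.39 kPa; self-weight term 0.5·γ·B·N_γ·s_γ = 0.5 × 12.775 × 2.38 × 15.1 × 0.6 = 137.73 kPa.
q_ult = 586.95 + 456.39 + 137.73 = 1181.1 kPa.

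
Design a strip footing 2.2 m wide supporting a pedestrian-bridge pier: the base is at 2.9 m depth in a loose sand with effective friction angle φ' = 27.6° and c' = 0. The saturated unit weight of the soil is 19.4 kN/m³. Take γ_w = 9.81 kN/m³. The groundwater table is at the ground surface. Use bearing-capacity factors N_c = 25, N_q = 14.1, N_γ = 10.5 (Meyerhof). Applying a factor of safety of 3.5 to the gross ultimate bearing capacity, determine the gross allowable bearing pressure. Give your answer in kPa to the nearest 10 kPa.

γ' = 19.4 − 9.81 = 9.59 kN/m³ (submerged throughout). q = 9.59 × 2.9 = 27.811 kPa; the same γ' applies in the ½γBN_γ term.
q·N_q = 27.811 × 14.1 = 392.14 kPa
0.5·γ·B·N_γ = 0.5 × 9.59 × 2.2 × 10.5 = 110.76 kPa
q_ult = 392.14 + 110.76 = 502.9 kPa.
q_all = q_ult / FS = 502.9 / 3.5 = 143.69 kPa.

q_all ≈ 140 kPa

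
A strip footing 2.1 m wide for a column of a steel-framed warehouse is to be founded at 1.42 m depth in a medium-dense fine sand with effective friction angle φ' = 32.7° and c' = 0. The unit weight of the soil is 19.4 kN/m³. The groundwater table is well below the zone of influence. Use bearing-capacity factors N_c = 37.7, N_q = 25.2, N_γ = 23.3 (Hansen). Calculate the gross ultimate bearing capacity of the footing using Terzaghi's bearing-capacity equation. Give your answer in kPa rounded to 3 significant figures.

q_ult ≈ 1170 kPa

q = γ·D_f = 19.4 × 1.42 = 27.548 kPa.
q·N_q = 27.548 × 25.2 = 694.21 kPa
0.5·γ·B·N_γ = 0.5 × 19.4 × 2.1 × 23.3 = 474.62 kPa
q_ult = 694.21 + 474.62 = 1168.8 kPa.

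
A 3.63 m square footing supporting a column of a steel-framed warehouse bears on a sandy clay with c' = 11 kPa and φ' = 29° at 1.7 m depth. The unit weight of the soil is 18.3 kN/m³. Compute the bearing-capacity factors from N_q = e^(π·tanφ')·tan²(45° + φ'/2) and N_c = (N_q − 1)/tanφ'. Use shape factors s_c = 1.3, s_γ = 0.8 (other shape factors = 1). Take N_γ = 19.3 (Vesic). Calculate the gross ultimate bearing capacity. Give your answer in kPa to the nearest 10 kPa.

q_ult ≈ 1420 kPa

tan29° = 0.5543, so N_q = e^(π×0.5543)·tan²(59.5°) = 5.705 × 2.882 = 16.44.
N_c = (16.44 − 1)/tan29° = 27.86.
Effective surcharge at the founding depth q = γ·D_f = 18.3 × 1.7 = 31.11 kPa.
q_ult = c·N_c·s_c + q·N_q + 0.5·γ·B·N_γ·s_γ
     = 11 × 27.86 × 1.3 + 31.11 × 16.443 + 0.5 × 18.3 × 3.63 × 19.3 × 0.8
     = 398.4 + 511.55 + 512.83 = 1422.8 kPa.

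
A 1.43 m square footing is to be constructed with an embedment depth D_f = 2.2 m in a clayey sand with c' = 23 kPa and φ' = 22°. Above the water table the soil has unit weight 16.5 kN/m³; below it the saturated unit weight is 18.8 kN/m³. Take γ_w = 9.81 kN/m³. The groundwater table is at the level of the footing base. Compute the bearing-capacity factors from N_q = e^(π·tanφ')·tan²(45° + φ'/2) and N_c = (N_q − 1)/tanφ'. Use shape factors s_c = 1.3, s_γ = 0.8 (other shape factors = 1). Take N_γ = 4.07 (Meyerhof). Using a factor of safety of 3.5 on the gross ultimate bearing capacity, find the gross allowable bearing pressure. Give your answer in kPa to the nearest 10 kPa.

N_q = e^(π·tan22°)·tan²(56°) = 7.82; N_c = (N_q − 1)/tanφ' = 16.88.
q = γ·D_f = 16.5 × 2.2 = 36.3 kPa.
For the ½γBN_γ term take γ' = 18.8 − 9.81 = 8.99 kN/m³ (soil below base is submerged).
c·N_c·s_c = 23 × 16.883 × 1.3 = 504.8 kPa
q·N_q = 36.3 × 7.8211 = 283.91 kPa
0.5·γ·B·N_γ·s_γ = 0.5 × 8.99 × 1.43 × 4.07 × 0.8 = 20.929 kPa
q_ult = 504.8 + 283.91 + 20.929 = 809.63 kPa.
q_all = 809.63 / 3.5 = 231.32 kPa.

q_all ≈ 230 kPa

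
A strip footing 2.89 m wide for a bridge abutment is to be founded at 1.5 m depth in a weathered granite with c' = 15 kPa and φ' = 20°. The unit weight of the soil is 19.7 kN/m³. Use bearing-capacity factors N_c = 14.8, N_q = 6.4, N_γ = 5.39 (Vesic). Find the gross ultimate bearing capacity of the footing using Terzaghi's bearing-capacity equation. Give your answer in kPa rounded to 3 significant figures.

q_ult ≈ 565 kPa

Effective surcharge at the founding depth q = γ·D_f = 19.7 × 1.5 = 29.55 kPa.
q_ult = c·N_c + q·N_q + 0.5·γ·B·N_γ
     = 15 × 14.8 + 29.55 × 6.4 + 0.5 × 19.7 × 2.89 × 5.39
     = 222 + 189.12 + 153.43 = 564.55 kPa.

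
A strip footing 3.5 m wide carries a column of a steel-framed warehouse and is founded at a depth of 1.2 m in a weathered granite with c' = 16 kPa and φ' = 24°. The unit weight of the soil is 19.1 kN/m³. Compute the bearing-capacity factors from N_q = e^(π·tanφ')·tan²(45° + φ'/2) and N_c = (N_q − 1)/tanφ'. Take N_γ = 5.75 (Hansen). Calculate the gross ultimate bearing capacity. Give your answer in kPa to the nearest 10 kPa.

q_ult ≈ 720 kPa

tan24° = 0.4452, so N_q = e^(π×0.4452)·tan²(57°) = 4.05 × 2.371 = 9.6.
N_c = (9.6 − 1)/tan24° = 19.32.
Overburden at base level: q = 19.1 × 1.2 = 22.92 kPa.
Cohesion term c·N_c = 16 × 19.324 = 309.18 kPa; surcharge term q·N_q = 22.92 × 9.6034 = 220.11 kPa; self-weight term 0.5·γ·B·N_γ = 0.5 × 19.1 × 3.5 × 5.75 = 192.19 kPa.
q_ult = 309.18 + 220.11 + 192.19 = 721.48 kPa.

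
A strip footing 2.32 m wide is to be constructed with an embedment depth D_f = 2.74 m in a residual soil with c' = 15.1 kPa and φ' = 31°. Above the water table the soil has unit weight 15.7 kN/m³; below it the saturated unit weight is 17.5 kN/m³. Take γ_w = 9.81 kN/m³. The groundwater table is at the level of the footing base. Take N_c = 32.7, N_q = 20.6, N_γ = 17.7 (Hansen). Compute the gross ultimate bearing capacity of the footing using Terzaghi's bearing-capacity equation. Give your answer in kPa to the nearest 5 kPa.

q_ult ≈ 1540 kPa

Overburden at base level: q = 15.7 × 2.74 = 43.018 kPa.
Below the base the soil is submerged, so the ½γBN_γ term uses γ' = 17.5 − 9.81 = 7.69 kN/m³.
Cohesion term c·N_c = 15.1 × 32.7 = 493.77 kPa; surcharge term q·N_q = 43.018 × 20.6 = 886.17 kPa; self-weight term 0.5·γ·B·N_γ = 0.5 × 7.69 × 2.32 × 17.7 = 157.89 kPa.
q_ult = 493.77 + 886.17 + 157.89 = 1537.8 kPa.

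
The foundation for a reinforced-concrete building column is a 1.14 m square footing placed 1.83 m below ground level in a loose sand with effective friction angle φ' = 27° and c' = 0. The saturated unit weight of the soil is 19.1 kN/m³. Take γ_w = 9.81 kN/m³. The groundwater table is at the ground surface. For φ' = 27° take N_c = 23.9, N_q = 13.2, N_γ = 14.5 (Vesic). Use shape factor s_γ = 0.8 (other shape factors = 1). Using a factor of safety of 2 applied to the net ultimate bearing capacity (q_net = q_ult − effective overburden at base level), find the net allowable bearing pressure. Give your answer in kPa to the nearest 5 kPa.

q_all(net) ≈ 135 kPa

γ' = 19.1 − 9.81 = 9.29 kN/m³ (submerged throughout). q = 9.29 × 1.83 = 17.001 kPa; the same γ' applies in the ½γBN_γ term.
q·N_q = 17.001 × 13.2 = 224.41 kPa
0.5·γ·B·N_γ·s_γ = 0.5 × 9.29 × 1.14 × 14.5 × 0.8 = 61.425 kPa
q_ult = 224.41 + 61.425 = 285.83 kPa.
Net ultimate: q_net = 285.83 − 17.001 = 268.83 kPa.
q_all(net) = 268.83 / 2 = 134.42 kPa.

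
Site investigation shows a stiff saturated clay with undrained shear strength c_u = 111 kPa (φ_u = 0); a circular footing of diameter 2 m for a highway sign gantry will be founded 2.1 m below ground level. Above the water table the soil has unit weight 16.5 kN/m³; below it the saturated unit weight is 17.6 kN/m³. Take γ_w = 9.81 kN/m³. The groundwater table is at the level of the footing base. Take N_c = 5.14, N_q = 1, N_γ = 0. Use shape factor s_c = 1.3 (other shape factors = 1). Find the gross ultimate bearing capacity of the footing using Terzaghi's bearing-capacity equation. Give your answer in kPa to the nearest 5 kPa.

q_ult ≈ 775 kPa

Overburden at base level: q = 16.5 × 2.1 = 34.65 kPa.
Cohesion term c·N_c·s_c = 111 × 5.14 × 1.3 = 741.7 kPa; surcharge term q·N_q = 34.65 × 1 = 34.65 kPa.
q_ult = 741.7 + 34.65 = 776.35 kPa.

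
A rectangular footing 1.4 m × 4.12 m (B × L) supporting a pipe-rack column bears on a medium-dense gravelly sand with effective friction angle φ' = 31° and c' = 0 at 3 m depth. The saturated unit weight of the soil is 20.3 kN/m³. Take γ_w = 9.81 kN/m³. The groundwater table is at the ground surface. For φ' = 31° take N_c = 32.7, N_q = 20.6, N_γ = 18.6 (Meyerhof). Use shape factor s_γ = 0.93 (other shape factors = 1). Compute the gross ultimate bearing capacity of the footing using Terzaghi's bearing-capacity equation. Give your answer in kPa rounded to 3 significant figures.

With the water table at the surface the whole profile is submerged: γ' = 20.3 − 9.81 = 10.49 kN/m³, so q = γ'·D_f = 31.47 kPa; the same γ' applies in the ½γBN_γ term.
q_ult = q·N_q + 0.5·γ·B·N_γ·s_γ
     = 31.47 × 20.6 + 0.5 × 10.49 × 1.4 × 18.6 × 0.93
     = 648.28 + 127.02 = 775.3 kPa.

q_ult ≈ 775 kPa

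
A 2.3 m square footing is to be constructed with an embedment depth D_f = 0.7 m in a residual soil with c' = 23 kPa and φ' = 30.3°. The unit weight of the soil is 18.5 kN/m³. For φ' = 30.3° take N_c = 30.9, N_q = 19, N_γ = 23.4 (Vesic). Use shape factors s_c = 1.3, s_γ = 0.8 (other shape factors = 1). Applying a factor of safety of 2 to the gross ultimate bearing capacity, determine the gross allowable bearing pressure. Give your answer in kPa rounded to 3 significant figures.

Effective surcharge at the founding depth q = γ·D_f = 18.5 × 0.7 = 12.95 kPa.
q_ult = c·N_c·s_c + q·N_q + 0.5·γ·B·N_γ·s_γ
     = 23 × 30.9 × 1.3 + 12.95 × 19 + 0.5 × 18.5 × 2.3 × 23.4 × 0.8
     = 923.91 + 246.05 + 398.27 = 1568.2 kPa.
q_all = q_ult / FS = 1568.2 / 2 = 784.11 kPa.

q_all ≈ 784 kPa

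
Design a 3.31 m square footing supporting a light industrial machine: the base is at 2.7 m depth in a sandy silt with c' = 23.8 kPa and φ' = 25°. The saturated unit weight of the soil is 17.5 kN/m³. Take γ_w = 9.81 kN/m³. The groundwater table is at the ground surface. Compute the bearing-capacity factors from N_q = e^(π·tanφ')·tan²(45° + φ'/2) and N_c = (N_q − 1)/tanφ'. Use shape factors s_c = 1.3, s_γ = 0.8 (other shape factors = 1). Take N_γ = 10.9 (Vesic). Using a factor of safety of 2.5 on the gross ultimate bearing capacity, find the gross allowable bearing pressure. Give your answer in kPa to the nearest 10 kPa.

N_q = e^(π·tan25°)·tan²(57.5°) = 10.66; N_c = (N_q − 1)/tanφ' = 20.72.
Water table at ground surface, so effective unit weight γ' = 17.5 − 9.81 = 7.69 kN/m³ is used throughout; overburden q = 7.69 × 2.7 = 20.763 kPa; the same γ' applies in the ½γBN_γ term.
Cohesion term c·N_c·s_c = 23.8 × 20.721 × 1.3 = 641.09 kPa; surcharge term q·N_q = 20.763 × 10.662 = 221.38 kPa; self-weight term 0.5·γ·B·N_γ·s_γ = 0.5 × 7.69 × 3.31 × 10.9 × 0.8 = 110.98 kPa.
q_ult = 641.09 + 221.38 + 110.98 = 973.45 kPa.
q_all = 973.45 / 2.5 = 389.38 kPa.

q_all ≈ 390 kPa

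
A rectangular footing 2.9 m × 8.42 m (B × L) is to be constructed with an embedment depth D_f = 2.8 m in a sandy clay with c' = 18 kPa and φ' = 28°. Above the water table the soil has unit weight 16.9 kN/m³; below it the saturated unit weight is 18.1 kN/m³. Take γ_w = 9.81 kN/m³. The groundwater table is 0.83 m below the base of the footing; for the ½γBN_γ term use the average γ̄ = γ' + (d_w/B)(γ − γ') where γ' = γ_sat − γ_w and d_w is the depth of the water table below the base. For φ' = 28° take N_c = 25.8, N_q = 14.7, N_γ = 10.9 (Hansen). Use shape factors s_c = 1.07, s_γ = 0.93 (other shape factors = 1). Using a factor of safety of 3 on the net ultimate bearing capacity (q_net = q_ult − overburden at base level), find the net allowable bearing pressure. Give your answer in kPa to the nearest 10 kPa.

q_all(net) ≈ 430 kPa

q = γ·D_f = 16.9 × 2.8 = 47.32 kPa.
γ' = 8.29 kN/m³; averaging over the depth B below the base, γ̄ = γ' + (d_w/B)(γ − γ') = 10.754 kN/m³.
c·N_c·s_c = 18 × 25.8 × 1.07 = 496.91 kPa
q·N_q = 47.32 × 14.7 = 695.6 kPa
0.5·γ·B·N_γ·s_γ = 0.5 × 10.754 × 2.9 × 10.9 × 0.93 = 158.07 kPa
q_ult = 496.91 + 695.6 + 158.07 = 1350.6 kPa.
q_net = 1350.6 − 47.32 = 1303.3 kPa.
q_all(net) = 1303.3 / 3 = 434.42 kPa.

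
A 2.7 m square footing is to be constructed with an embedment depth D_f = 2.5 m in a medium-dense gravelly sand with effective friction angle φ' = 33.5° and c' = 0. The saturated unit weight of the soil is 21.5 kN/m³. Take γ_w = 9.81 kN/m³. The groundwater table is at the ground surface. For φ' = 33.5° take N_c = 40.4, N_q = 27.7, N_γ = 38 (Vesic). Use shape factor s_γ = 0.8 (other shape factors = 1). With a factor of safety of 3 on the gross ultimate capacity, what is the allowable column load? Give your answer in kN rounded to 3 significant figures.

γ' = 21.5 − 9.81 = 11.69 kN/m³ (submerged throughout). q = 11.69 × 2.5 = 29.225 kPa; the same γ' applies in the ½γBN_γ term.
q·N_q = 29.225 × 27.7 = 809.53 kPa
0.5·γ·B·N_γ·s_γ = 0.5 × 11.69 × 2.7 × 38 × 0.8 = 479.76 kPa
q_ult = 809.53 + 479.76 = 1289.3 kPa.
Gross allowable pressure q_all = 1289.3 / 3 = 429.76 kPa.
Footing area = 7.29 m², so allowable column load = 429.76 × 7.29 = 3133 kN.

P_all ≈ 3130 kN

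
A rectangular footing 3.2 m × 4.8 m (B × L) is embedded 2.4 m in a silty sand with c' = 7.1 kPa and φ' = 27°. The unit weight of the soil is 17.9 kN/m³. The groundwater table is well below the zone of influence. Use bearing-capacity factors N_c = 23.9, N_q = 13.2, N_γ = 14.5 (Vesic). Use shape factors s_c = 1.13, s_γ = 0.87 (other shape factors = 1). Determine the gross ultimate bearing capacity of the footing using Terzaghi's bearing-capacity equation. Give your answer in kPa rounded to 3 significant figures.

q_ult ≈ 1120 kPa

Overburden at base level: q = 17.9 × 2.4 = 42.96 kPa.
Cohesion term c·N_c·s_c = 7.1 × 23.9 × 1.13 = 191.75 kPa; surcharge term q·N_q = 42.96 × 13.2 = 567.07 kPa; self-weight term 0.5·γ·B·N_γ·s_γ = 0.5 × 17.9 × 3.2 × 14.5 × 0.87 = 361.29 kPa.
q_ult = 191.75 + 567.07 + 361.29 = 1120.1 kPa.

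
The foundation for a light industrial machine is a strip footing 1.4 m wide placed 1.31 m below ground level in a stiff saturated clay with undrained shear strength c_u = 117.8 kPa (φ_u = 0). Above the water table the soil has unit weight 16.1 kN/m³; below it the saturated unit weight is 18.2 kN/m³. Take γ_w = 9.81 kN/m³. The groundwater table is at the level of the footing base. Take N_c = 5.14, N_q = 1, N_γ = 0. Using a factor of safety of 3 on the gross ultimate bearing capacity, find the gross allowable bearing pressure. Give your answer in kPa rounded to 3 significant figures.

q = γ·D_f = 16.1 × 1.31 = 21.091 kPa.
c·N_c = 117.8 × 5.14 = 605.49 kPa
q·N_q = 21.091 × 1 = 21.091 kPa
q_ult = 605.49 + 21.091 = 626.58 kPa.
q_all = 626.58 / 3 = 208.86 kPa.

q_all ≈ 209 kPa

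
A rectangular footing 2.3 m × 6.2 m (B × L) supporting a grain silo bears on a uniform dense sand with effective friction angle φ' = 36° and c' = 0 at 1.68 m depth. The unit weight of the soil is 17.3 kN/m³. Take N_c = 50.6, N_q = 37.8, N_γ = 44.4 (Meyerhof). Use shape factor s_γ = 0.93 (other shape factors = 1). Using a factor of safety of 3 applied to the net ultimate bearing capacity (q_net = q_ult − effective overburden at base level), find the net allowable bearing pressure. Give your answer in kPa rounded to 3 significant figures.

Effective surcharge at the founding depth q = γ·D_f = 17.3 × 1.68 = 29.064 kPa.
q_ult = q·N_q + 0.5·γ·B·N_γ·s_γ
     = 29.064 × 37.8 + 0.5 × 17.3 × 2.3 × 44.4 × 0.93
     = 1098.6 + 821.5 = 1920.1 kPa.
Net ultimate: q_net = 1920.1 − 29.064 = 1891.1 kPa.
q_all(net) = 1891.1 / 3 = 630.35 kPa.

q_all(net) ≈ 630 kPa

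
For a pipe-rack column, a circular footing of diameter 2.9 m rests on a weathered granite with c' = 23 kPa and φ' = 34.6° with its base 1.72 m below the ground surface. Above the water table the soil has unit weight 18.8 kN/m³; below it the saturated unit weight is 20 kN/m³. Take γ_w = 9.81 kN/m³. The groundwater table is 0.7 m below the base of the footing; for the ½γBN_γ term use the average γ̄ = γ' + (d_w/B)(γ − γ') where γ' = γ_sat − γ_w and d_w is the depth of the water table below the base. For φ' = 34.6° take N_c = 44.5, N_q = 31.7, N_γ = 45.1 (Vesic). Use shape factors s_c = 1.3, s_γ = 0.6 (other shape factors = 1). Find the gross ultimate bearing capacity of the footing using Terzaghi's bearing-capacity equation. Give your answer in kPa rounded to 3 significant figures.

Overburden at base level: q = 18.8 × 1.72 = 32.336 kPa.
The water table is 0.7 m below the base (< B = 2.9 m), so the ½γBN_γ term uses γ̄ = γ' + (d_w/B)(γ − γ') = 10.19 + (0.7/2.9)(18.8 − 10.19) = 12.268 kN/m³.
Cohesion term c·N_c·s_c = 23 × 44.5 × 1.3 = 1330.5 kPa; surcharge term q·N_q = 32.336 × 31.7 = 1025.1 kPa; self-weight term 0.5·γ·B·N_γ·s_γ = 0.5 × 12.268 × 2.9 × 45.1 × 0.6 = 481.37 kPa.
q_ult = 1330.5 + 1025.1 + 481.37 = 2837 kPa.

q_ult ≈ 2840 kPa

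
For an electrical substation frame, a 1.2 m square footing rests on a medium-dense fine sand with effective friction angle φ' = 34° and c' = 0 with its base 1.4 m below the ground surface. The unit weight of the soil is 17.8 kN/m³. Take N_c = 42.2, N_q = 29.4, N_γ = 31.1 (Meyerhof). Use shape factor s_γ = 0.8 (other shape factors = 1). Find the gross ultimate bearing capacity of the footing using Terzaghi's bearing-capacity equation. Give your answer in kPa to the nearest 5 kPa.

q_ult ≈ 1000 kPa

Overburden at base level: q = 17.8 × 1.4 = 24.92 kPa.
Surcharge term q·N_q = 24.92 × 29.4 = 732.65 kPa; self-weight term 0.5·γ·B·N_γ·s_γ = 0.5 × 17.8 × 1.2 × 31.1 × 0.8 = 265.72 kPa.
q_ult = 732.65 + 265.72 = 998.37 kPa.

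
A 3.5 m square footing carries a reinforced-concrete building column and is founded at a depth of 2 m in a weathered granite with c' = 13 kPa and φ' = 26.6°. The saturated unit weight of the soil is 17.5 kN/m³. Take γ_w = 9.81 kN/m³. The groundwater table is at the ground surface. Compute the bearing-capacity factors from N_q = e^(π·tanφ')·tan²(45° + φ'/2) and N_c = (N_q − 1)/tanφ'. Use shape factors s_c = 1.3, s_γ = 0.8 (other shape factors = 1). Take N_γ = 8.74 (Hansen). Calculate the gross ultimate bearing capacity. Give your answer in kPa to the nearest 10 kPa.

q_ult ≈ 680 kPa

tan26.6° = 0.5008, so N_q = e^(π×0.5008)·tan²(58.3°) = 4.822 × 2.622 = 12.64.
N_c = (12.64 − 1)/tan26.6° = 23.25.
With the water table at the surface the whole profile is submerged: γ' = 17.5 − 9.81 = 7.69 kN/m³, so q = γ'·D_f = 15.38 kPa; the same γ' applies in the ½γBN_γ term.
q_ult = c·N_c·s_c + q·N_q + 0.5·γ·B·N_γ·s_γ
     = 13 × 23.247 × 1.3 + 15.38 × 12.641 + 0.5 × 7.69 × 3.5 × 8.74 × 0.8
     = 392.88 + 194.43 + 94.095 = 681.4 kPa.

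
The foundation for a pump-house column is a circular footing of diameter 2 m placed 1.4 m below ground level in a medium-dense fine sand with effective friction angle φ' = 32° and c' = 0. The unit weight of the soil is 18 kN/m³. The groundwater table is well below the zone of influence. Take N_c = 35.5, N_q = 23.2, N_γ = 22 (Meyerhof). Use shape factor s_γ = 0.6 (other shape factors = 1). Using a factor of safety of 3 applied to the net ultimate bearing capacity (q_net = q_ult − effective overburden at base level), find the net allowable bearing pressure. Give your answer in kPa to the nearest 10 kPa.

Overburden at base level: q = 18 × 1.4 = 25.2 kPa.
Surcharge term q·N_q = 25.2 × 23.2 = 584.64 kPa; self-weight term 0.5·γ·B·N_γ·s_γ = 0.5 × 18 × 2 × 22 × 0.6 = 237.6 kPa.
q_ult = 584.64 + 237.6 = 822.24 kPa.
Net ultimate: q_net = 822.24 − 25.2 = 797.04 kPa.
q_all(net) = 797.04 / 3 = 265.68 kPa.

q_all(net) ≈ 270 kPa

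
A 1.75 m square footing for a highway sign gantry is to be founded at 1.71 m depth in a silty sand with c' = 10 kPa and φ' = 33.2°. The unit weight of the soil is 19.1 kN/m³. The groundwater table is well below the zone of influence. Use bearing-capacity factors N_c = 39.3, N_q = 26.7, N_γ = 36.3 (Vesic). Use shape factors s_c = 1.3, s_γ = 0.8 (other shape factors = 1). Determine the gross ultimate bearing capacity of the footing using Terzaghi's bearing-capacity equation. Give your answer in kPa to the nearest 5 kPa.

Overburden at base level: q = 19.1 × 1.71 = 32.661 kPa.
Cohesion term c·N_c·s_c = 10 × 39.3 × 1.3 = 510.9 kPa; surcharge term q·N_q = 32.661 × 26.7 = 872.05 kPa; self-weight term 0.5·γ·B·N_γ·s_γ = 0.5 × 19.1 × 1.75 × 36.3 × 0.8 = 485.33 kPa.
q_ult = 510.9 + 872.05 + 485.33 = 1868.3 kPa.

q_ult ≈ 1870 kPa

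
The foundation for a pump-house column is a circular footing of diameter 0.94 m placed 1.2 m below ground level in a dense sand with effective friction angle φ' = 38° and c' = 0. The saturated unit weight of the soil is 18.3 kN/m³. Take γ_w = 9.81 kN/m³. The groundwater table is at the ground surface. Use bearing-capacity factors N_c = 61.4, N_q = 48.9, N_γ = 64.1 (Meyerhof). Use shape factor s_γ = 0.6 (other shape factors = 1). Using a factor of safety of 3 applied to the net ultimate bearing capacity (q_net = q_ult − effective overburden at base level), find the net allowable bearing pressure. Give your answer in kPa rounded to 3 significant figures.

q_all(net) ≈ 214 kPa

With the water table at the surface the whole profile is submerged: γ' = 18.3 − 9.81 = 8.49 kN/m³, so q = γ'·D_f = 10.188 kPa; the same γ' applies in the ½γBN_γ term.
q_ult = q·N_q + 0.5·γ·B·N_γ·s_γ
     = 10.188 × 48.9 + 0.5 × 8.49 × 0.94 × 64.1 × 0.6
     = 498.19 + 153.47 = 651.66 kPa.
Net ultimate: q_net = 651.66 − 10.188 = 641.47 kPa.
q_all(net) = 641.47 / 3 = 213.82 kPa.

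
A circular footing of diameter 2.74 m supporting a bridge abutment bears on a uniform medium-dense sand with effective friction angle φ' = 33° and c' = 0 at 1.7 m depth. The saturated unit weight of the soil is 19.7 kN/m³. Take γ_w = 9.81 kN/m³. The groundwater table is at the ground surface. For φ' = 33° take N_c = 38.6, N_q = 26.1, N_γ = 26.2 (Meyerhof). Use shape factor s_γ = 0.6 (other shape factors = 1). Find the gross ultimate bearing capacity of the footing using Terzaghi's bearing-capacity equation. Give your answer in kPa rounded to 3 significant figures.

Water table at ground surface, so effective unit weight γ' = 19.7 − 9.81 = 9.89 kN/m³ is used throughout; overburden q = 9.89 × 1.7 = 16.813 kPa; the same γ' applies in the ½γBN_γ term.
Surcharge term q·N_q = 16.813 × 26.1 = 438.82 kPa; self-weight term 0.5·γ·B·N_γ·s_γ = 0.5 × 9.89 × 2.74 × 26.2 × 0.6 = 212.99 kPa.
q_ult = 438.82 + 212.99 = 651.81 kPa.

q_ult ≈ 652 kPa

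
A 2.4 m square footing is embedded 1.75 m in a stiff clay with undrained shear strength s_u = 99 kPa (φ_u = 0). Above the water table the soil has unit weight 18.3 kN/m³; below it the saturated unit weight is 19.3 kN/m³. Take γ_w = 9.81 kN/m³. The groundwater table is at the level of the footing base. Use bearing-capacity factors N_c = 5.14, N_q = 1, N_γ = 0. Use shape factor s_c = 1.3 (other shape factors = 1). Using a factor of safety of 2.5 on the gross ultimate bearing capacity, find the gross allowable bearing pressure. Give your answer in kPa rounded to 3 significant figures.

Effective surcharge at the founding depth q = γ·D_f = 18.3 × 1.75 = 32.025 kPa.
q_ult = c·N_c·s_c + q·N_q
     = 99 × 5.14 × 1.3 + 32.025 × 1
     = 661.52 + 32.025 = 693.54 kPa.
q_all = 693.54 / 2.5 = 277.42 kPa.

q_all ≈ 277 kPa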